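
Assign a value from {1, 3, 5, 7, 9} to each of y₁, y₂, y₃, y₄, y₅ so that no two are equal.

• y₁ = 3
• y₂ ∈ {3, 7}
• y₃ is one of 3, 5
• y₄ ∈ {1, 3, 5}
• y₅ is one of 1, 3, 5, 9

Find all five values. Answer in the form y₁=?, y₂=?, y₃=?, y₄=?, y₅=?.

y₁=3, y₂=7, y₃=5, y₄=1, y₅=9

y₁ has just one choice, so y₁ = 3. Strike 3 from y₂, y₃, y₄, y₅.
That leaves y₂ = 7.
y₃ has just one choice, so y₃ = 5. So y₄, y₅ can't be 5.
y₄ has just one choice, so y₄ = 1. Strike 1 from y₅.
That leaves y₅ = 9.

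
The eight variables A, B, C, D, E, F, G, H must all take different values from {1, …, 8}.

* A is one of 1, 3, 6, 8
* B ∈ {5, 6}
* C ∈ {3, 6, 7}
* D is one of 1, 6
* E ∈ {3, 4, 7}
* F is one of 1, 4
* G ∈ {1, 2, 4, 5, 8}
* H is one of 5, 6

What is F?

4

The 8 variables draw from only 8 values {1, 2, 3, 4, 5, 6, 7, 8}, so each is used; only G can be 2, hence G = 2.
The 7 still-open variables together cover exactly {1, 3, 4, 5, 6, 7, 8} — 7 values for 7 variables — and 8 appears only in A's list, so A = 8.
B and H share exactly the 2 values {5, 6}; by pigeonhole those values go to them, so strike 5, 6 from C, D.
D has just one choice, so D = 1. So F can't be 1.
So F = 4.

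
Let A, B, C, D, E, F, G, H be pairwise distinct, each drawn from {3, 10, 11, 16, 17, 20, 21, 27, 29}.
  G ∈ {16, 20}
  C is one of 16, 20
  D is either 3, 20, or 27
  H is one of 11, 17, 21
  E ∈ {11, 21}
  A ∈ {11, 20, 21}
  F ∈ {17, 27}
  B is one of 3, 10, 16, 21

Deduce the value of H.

17

The 8 variables together cover exactly {3, 10, 11, 16, 17, 20, 21, 27} — 8 values for 8 variables — and 10 appears only in B's list, so B = 10.
The 7 still-open variables draw from only 7 values {3, 11, 16, 17, 20, 21, 27}, so each is used; only D can be 3, hence D = 3.
The 6 still-open variables together cover exactly {11, 16, 17, 20, 21, 27} — 6 values for 6 variables — and 27 appears only in F's list, so F = 27.
The 5 still-open variables draw from only 5 values {11, 16, 17, 20, 21}, so each is used; only H can be 17, hence H = 17.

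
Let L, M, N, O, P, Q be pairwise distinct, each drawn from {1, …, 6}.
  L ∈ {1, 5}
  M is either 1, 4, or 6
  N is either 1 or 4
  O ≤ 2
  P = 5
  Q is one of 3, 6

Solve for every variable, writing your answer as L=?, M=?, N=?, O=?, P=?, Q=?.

L=1, M=6, N=4, O=2, P=5, Q=3

P must be 5 (only option left). Eliminate 5 elsewhere: L.
That leaves L = 1. Strike 1 from M, N, O.
N's domain is down to {4}, so N = 4. So M can't be 4.
O has just one choice, so O = 2.
M's domain is down to {6}, so M = 6. Strike 6 from Q.
Q must be 3 (only option left).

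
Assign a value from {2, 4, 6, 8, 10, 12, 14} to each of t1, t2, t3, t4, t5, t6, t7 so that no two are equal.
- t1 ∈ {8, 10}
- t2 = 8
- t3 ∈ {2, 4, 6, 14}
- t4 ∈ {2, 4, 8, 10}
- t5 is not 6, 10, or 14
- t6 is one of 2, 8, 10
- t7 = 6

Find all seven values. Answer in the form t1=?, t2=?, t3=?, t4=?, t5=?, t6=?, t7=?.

t1=10, t2=8, t3=14, t4=4, t5=12, t6=2, t7=6

t2 must be 8 (only option left). Remove 8 from t1, t4, t5, t6.
t7's domain is down to {6}, so t7 = 6. Eliminate 6 elsewhere: t3.
t1 must be 10 (only option left). So t4, t6 can't be 10.
t6 must be 2 (only option left). Eliminate 2 elsewhere: t3, t4, t5.
t4 must be 4 (only option left). Eliminate 4 elsewhere: t3, t5.
t5 must be 12 (only option left).
t3's domain is down to {14}, so t3 = 14.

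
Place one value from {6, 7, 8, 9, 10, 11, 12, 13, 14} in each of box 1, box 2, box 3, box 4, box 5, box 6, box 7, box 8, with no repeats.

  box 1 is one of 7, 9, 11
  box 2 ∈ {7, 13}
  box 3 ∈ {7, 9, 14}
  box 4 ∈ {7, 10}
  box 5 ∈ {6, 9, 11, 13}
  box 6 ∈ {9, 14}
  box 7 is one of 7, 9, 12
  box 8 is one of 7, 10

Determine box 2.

13

The 8 variables draw from only 8 values {6, 7, 9, 10, 11, 12, 13, 14}, so each is used; only box 5 can be 6, hence box 5 = 6.
The 7 still-open variables together cover exactly {7, 9, 10, 11, 12, 13, 14} — 7 values for 7 variables — and 11 appears only in box 1's list, so box 1 = 11.
The 6 still-open variables together cover exactly {7, 9, 10, 12, 13, 14} — 6 values for 6 variables — and 12 appears only in box 7's list, so box 7 = 12.
The 5 still-open variables together cover exactly {7, 9, 10, 13, 14} — 5 values for 5 variables — and 13 appears only in box 2's list, so box 2 = 13.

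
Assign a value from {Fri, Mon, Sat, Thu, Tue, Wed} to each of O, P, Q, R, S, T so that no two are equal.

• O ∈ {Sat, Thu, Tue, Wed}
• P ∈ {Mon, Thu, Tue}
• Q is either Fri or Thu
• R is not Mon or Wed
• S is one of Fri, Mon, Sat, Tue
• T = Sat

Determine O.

T's domain is down to {Sat}, so T = Sat. Remove Sat from O, R, S.
The 5 still-open variables draw from only 5 values {Fri, Mon, Thu, Tue, Wed}, so each is used; only O can be Wed, hence O = Wed.

Wed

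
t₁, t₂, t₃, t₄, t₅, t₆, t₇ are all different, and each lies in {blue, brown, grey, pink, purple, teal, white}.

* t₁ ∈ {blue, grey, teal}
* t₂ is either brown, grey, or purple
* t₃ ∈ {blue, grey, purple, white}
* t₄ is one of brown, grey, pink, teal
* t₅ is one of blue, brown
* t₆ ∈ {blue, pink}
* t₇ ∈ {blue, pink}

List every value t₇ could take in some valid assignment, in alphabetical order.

blue, pink

The 7 variables together cover exactly {blue, brown, grey, pink, purple, teal, white} — 7 values for 7 variables — and white appears only in t₃'s list, so t₃ = white.
The 6 still-open variables together cover exactly {blue, brown, grey, pink, purple, teal} — 6 values for 6 variables — and purple appears only in t₂'s list, so t₂ = purple.
The 2 variables t₆ and t₇ are confined to {blue, pink}, which locks those values in; drop them from t₁, t₄, t₅.
t₅ must be brown (only option left). Strike brown from t₄.
No further eliminations apply; t₇ can still be any of blue, pink.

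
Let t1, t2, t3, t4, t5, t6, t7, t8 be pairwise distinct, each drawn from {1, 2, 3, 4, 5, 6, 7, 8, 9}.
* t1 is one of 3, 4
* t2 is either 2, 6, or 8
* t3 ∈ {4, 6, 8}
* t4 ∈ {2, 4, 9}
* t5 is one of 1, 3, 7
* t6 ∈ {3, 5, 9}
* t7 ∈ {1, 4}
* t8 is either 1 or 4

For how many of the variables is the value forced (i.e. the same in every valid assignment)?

t7 and t8 between them cover only {1, 4} — a naked pair. Remove those values from t1, t3, t4, t5.
That leaves t1 = 3. So t5, t6 can't be 3.
t5 has just one choice, so t5 = 7.
Determined: t1=3, t5=7. The other variables each still have more than one consistent value. That makes 2.

2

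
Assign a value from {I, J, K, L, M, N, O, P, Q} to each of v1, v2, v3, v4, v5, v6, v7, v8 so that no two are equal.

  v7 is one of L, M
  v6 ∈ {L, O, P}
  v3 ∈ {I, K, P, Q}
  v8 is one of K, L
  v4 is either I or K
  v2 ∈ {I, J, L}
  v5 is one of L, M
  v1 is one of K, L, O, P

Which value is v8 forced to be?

K

The 8 variables draw from only 8 values {I, J, K, L, M, O, P, Q}, so each is used; only v2 can be J, hence v2 = J.
The 7 still-open variables together cover exactly {I, K, L, M, O, P, Q} — 7 values for 7 variables — and Q appears only in v3's list, so v3 = Q.
Among the 6 still-open variables, I fits only v4 (and all 6 values in {I, K, L, M, O, P} must be used), so v4 = I.
The 2 variables v5 and v7 are confined to {L, M}, which locks those values in; drop them from v1, v6, v8.
So v8 = K.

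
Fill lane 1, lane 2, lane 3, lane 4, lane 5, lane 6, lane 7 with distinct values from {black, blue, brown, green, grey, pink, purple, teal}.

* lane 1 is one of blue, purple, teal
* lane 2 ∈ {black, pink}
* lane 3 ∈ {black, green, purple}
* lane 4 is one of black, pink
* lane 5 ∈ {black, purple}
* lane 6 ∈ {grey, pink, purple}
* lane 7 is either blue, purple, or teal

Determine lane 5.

purple

Among the 7 variables, green fits only lane 3 (and all 7 values in {black, blue, green, grey, pink, purple, teal} must be used), so lane 3 = green.
Among the 6 still-open variables, grey fits only lane 6 (and all 6 values in {black, blue, grey, pink, purple, teal} must be used), so lane 6 = grey.
The 2 variables lane 2 and lane 4 are confined to {black, pink}, which locks those values in; drop them from lane 5.
So lane 5 = purple.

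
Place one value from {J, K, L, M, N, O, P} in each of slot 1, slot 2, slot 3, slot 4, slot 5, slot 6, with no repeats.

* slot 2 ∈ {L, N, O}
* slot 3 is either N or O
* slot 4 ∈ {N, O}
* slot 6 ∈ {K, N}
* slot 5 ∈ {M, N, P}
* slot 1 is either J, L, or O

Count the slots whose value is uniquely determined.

3

slot 3 and slot 4 between them cover only {N, O} — a naked pair. Remove those values from slot 1, slot 2, slot 5, slot 6.
slot 2 must be L (only option left). Eliminate L elsewhere: slot 1.
That leaves slot 6 = K.
slot 1 must be J (only option left).
Determined: slot 1=J, slot 2=L, slot 6=K. The other slots each still have more than one consistent value. That makes 3.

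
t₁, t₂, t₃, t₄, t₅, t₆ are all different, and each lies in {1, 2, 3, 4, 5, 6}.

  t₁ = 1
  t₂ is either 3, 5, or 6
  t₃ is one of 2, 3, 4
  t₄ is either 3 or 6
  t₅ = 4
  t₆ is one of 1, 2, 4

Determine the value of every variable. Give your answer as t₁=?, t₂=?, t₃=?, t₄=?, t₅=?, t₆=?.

t₁ must be 1 (only option left). Eliminate 1 elsewhere: t₆.
That leaves t₅ = 4. Eliminate 4 elsewhere: t₃, t₆.
t₆ has just one choice, so t₆ = 2. Eliminate 2 elsewhere: t₃.
t₃'s domain is down to {3}, so t₃ = 3. Strike 3 from t₂, t₄.
t₄ has just one choice, so t₄ = 6. Remove 6 from t₂.
t₂'s domain is down to {5}, so t₂ = 5.

t₁=1, t₂=5, t₃=3, t₄=6, t₅=4, t₆=2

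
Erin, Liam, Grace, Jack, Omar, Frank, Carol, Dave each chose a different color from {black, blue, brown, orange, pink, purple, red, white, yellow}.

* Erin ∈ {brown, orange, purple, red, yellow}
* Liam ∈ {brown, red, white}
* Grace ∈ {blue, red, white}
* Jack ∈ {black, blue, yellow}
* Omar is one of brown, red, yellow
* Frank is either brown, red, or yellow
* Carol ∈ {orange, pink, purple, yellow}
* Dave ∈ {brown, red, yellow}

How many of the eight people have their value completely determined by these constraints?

The 3 variables Omar, Frank, Dave are confined to {brown, red, yellow}, which locks those values in; drop them from Erin, Liam, Grace, Jack, Carol.
That leaves Liam = white. Strike white from Grace.
Grace has just one choice, so Grace = blue. Remove blue from Jack.
Jack has just one choice, so Jack = black.
Determined: Liam=white, Grace=blue, Jack=black. The other people each still have more than one consistent value. That makes 3.

3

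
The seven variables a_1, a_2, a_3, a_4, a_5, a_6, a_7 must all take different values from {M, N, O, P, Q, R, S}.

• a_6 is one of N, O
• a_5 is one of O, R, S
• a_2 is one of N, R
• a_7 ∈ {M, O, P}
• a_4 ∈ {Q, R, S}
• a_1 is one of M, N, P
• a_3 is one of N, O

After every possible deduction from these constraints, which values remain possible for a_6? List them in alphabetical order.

N, O

Among the 7 variables, Q fits only a_4 (and all 7 values in {M, N, O, P, Q, R, S} must be used), so a_4 = Q.
Among the 6 still-open variables, S fits only a_5 (and all 6 values in {M, N, O, P, R, S} must be used), so a_5 = S.
Among the 5 still-open variables, R fits only a_2 (and all 5 values in {M, N, O, P, R} must be used), so a_2 = R.
a_3 and a_6 between them cover only {N, O} — a naked pair. Remove those values from a_1, a_7.
No further eliminations apply; a_6 can still be any of N, O.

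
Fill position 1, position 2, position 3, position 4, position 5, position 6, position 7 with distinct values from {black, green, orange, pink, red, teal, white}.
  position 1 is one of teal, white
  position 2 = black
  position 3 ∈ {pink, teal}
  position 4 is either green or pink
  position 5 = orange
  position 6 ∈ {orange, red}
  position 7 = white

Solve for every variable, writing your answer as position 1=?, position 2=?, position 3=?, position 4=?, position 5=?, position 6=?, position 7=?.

position 2 must be black (only option left).
position 5 has just one choice, so position 5 = orange. Strike orange from position 6.
That leaves position 6 = red.
position 7 has just one choice, so position 7 = white. So position 1 can't be white.
position 1's domain is down to {teal}, so position 1 = teal. Strike teal from position 3.
position 3 has just one choice, so position 3 = pink. So position 4 can't be pink.
position 4's domain is down to {green}, so position 4 = green.

position 1=teal, position 2=black, position 3=pink, position 4=green, position 5=orange, position 6=red, position 7=white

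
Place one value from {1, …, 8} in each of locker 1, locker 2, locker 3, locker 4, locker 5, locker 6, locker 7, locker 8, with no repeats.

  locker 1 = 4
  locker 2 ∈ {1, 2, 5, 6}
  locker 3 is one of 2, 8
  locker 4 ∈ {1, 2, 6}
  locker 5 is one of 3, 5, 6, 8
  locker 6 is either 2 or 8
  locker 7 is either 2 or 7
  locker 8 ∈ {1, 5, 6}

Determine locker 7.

7

locker 1 must be 4 (only option left).
Among the 7 still-open variables, 3 fits only locker 5 (and all 7 values in {1, 2, 3, 5, 6, 7, 8} must be used), so locker 5 = 3.
The 6 still-open variables together cover exactly {1, 2, 5, 6, 7, 8} — 6 values for 6 variables — and 7 appears only in locker 7's list, so locker 7 = 7.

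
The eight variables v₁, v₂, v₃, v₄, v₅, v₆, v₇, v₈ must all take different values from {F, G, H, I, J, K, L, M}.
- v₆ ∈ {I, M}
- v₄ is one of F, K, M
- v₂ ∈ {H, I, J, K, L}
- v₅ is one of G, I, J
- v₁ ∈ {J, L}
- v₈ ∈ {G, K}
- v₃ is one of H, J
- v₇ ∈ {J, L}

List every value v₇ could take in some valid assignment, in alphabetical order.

The 8 variables draw from only 8 values {F, G, H, I, J, K, L, M}, so each is used; only v₄ can be F, hence v₄ = F.
The 7 still-open variables draw from only 7 values {G, H, I, J, K, L, M}, so each is used; only v₆ can be M, hence v₆ = M.
The 2 variables v₁ and v₇ are confined to {J, L}, which locks those values in; drop them from v₂, v₃, v₅.
v₃ has just one choice, so v₃ = H. Remove H from v₂.
No further eliminations apply; v₇ can still be any of J, L.

J, L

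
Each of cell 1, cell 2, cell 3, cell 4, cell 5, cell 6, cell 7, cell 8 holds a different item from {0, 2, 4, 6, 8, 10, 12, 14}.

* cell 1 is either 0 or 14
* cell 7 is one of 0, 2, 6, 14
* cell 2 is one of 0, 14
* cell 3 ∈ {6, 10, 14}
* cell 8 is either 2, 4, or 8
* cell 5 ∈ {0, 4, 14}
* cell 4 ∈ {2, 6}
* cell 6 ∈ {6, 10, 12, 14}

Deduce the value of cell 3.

10

The 8 variables draw from only 8 values {0, 2, 4, 6, 8, 10, 12, 14}, so each is used; only cell 8 can be 8, hence cell 8 = 8.
The 7 still-open variables together cover exactly {0, 2, 4, 6, 10, 12, 14} — 7 values for 7 variables — and 4 appears only in cell 5's list, so cell 5 = 4.
The 6 still-open variables together cover exactly {0, 2, 6, 10, 12, 14} — 6 values for 6 variables — and 12 appears only in cell 6's list, so cell 6 = 12.
The 5 still-open variables together cover exactly {0, 2, 6, 10, 14} — 5 values for 5 variables — and 10 appears only in cell 3's list, so cell 3 = 10.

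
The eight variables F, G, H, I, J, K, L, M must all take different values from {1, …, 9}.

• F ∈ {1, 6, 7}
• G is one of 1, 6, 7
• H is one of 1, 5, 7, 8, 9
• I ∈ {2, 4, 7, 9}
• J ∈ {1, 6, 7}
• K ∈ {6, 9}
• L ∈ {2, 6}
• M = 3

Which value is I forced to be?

4

M's domain is down to {3}, so M = 3.
The 3 variables F, G, J are confined to {1, 6, 7}, which locks those values in; drop them from H, I, K, L.
K has just one choice, so K = 9. Strike 9 from H, I.
L must be 2 (only option left). Eliminate 2 elsewhere: I.
So I = 4.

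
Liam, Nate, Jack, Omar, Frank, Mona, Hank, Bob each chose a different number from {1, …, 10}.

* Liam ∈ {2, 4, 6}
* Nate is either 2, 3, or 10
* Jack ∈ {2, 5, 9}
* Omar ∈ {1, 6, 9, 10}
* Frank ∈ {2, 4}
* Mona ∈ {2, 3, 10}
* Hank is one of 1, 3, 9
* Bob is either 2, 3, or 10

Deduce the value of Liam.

The 8 variables together cover exactly {1, 2, 3, 4, 5, 6, 9, 10} — 8 values for 8 variables — and 5 appears only in Jack's list, so Jack = 5.
Nate, Mona, Bob share exactly the 3 values {2, 3, 10}; by pigeonhole those values go to them, so strike 2, 3, 10 from Liam, Omar, Frank, Hank.
Frank must be 4 (only option left). Eliminate 4 elsewhere: Liam.
So Liam = 6.

6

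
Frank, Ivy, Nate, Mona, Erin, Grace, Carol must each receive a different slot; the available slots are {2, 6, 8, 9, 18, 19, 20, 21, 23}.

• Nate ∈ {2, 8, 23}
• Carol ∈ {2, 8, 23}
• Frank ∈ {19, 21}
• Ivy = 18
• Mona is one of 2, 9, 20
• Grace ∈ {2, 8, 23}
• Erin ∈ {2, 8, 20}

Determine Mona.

9

Ivy must be 18 (only option left).
Nate, Grace, Carol share exactly the 3 values {2, 8, 23}; by pigeonhole those values go to them, so strike 2, 8, 23 from Mona, Erin.
That leaves Erin = 20. Strike 20 from Mona.
So Mona = 9.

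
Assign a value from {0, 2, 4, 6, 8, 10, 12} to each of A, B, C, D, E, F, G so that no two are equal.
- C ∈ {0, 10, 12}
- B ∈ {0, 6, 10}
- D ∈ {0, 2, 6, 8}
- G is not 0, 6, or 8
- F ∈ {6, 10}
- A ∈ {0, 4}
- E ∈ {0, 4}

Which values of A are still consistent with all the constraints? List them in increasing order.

The 7 variables draw from only 7 values {0, 2, 4, 6, 8, 10, 12}, so each is used; only D can be 8, hence D = 8.
The 6 still-open variables together cover exactly {0, 2, 4, 6, 10, 12} — 6 values for 6 variables — and 2 appears only in G's list, so G = 2.
The 5 still-open variables together cover exactly {0, 4, 6, 10, 12} — 5 values for 5 variables — and 12 appears only in C's list, so C = 12.
A and E between them cover only {0, 4} — a naked pair. Remove those values from B.
No further eliminations apply; A can still be any of 0, 4.

0, 4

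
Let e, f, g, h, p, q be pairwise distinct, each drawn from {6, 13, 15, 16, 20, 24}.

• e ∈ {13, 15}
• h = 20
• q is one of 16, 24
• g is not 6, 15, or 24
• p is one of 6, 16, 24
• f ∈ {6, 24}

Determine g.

h's domain is down to {20}, so h = 20. Strike 20 from g.
The 5 still-open variables draw from only 5 values {6, 13, 15, 16, 24}, so each is used; only e can be 15, hence e = 15.
The 4 still-open variables together cover exactly {6, 13, 16, 24} — 4 values for 4 variables — and 13 appears only in g's list, so g = 13.

13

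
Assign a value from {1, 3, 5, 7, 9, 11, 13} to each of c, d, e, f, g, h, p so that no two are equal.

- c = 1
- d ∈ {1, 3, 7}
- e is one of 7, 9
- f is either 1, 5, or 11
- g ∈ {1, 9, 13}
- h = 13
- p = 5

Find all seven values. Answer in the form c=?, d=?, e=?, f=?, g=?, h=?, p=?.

c has just one choice, so c = 1. Strike 1 from d, f, g.
h's domain is down to {13}, so h = 13. Remove 13 from g.
p's domain is down to {5}, so p = 5. Remove 5 from f.
f's domain is down to {11}, so f = 11.
g's domain is down to {9}, so g = 9. Remove 9 from e.
e must be 7 (only option left). Remove 7 from d.
That leaves d = 3.

c=1, d=3, e=7, f=11, g=9, h=13, p=5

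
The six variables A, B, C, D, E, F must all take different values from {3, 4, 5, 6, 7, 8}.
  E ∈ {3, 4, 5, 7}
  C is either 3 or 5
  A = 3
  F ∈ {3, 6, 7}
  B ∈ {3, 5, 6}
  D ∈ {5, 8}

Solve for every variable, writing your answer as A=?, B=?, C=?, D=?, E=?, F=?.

A=3, B=6, C=5, D=8, E=4, F=7

A has just one choice, so A = 3. Strike 3 from B, C, E, F.
C must be 5 (only option left). Strike 5 from B, D, E.
D's domain is down to {8}, so D = 8.
B's domain is down to {6}, so B = 6. Strike 6 from F.
F has just one choice, so F = 7. Strike 7 from E.
E must be 4 (only option left).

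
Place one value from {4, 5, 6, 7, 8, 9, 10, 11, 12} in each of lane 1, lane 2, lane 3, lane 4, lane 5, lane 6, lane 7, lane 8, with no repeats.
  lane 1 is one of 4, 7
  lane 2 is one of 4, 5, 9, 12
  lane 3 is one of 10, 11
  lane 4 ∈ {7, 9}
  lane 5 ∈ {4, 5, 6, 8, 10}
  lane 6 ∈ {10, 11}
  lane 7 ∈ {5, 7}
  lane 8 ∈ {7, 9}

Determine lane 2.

12

lane 3 and lane 6 share exactly the 2 values {10, 11}; by pigeonhole those values go to them, so strike 10, 11 from lane 5.
lane 4 and lane 8 between them cover only {7, 9} — a naked pair. Remove those values from lane 1, lane 2, lane 7.
lane 1's domain is down to {4}, so lane 1 = 4. Remove 4 from lane 2, lane 5.
That leaves lane 7 = 5. Remove 5 from lane 2, lane 5.
So lane 2 = 12.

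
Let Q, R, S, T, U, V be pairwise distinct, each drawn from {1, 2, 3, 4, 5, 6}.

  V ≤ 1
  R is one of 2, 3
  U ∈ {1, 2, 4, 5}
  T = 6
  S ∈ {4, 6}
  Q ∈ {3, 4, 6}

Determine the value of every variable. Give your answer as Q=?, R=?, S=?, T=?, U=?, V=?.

Q=3, R=2, S=4, T=6, U=5, V=1

T has just one choice, so T = 6. Remove 6 from Q, S.
That leaves V = 1. So U can't be 1.
S has just one choice, so S = 4. Strike 4 from Q, U.
Q has just one choice, so Q = 3. Strike 3 from R.
R has just one choice, so R = 2. So U can't be 2.
That leaves U = 5.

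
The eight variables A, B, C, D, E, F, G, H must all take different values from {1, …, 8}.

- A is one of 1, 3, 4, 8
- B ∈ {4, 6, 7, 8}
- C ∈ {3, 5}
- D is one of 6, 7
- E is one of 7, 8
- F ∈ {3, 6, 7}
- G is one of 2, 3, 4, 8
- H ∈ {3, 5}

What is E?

The 8 variables draw from only 8 values {1, 2, 3, 4, 5, 6, 7, 8}, so each is used; only A can be 1, hence A = 1.
The 7 still-open variables together cover exactly {2, 3, 4, 5, 6, 7, 8} — 7 values for 7 variables — and 2 appears only in G's list, so G = 2.
The 6 still-open variables together cover exactly {3, 4, 5, 6, 7, 8} — 6 values for 6 variables — and 4 appears only in B's list, so B = 4.
The 5 still-open variables together cover exactly {3, 5, 6, 7, 8} — 5 values for 5 variables — and 8 appears only in E's list, so E = 8.

8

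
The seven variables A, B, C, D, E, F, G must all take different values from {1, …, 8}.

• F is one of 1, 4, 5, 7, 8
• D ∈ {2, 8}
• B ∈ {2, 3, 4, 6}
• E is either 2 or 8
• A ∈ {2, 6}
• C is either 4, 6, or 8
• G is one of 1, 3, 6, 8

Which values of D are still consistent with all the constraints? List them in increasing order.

D and E between them cover only {2, 8} — a naked pair. Remove those values from A, B, C, F, G.
A's domain is down to {6}, so A = 6. Eliminate 6 elsewhere: B, C, G.
C must be 4 (only option left). So B, F can't be 4.
B must be 3 (only option left). Strike 3 from G.
That leaves G = 1. Strike 1 from F.
No further eliminations apply; D can still be any of 2, 8.

2, 8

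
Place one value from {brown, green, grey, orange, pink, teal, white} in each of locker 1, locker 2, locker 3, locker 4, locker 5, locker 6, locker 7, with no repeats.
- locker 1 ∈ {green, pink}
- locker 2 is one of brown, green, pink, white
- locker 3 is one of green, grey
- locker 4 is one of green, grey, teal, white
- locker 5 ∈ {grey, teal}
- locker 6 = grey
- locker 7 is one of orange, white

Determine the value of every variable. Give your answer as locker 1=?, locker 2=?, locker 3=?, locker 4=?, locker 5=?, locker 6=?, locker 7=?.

locker 6 has just one choice, so locker 6 = grey. Remove grey from locker 3, locker 4, locker 5.
locker 3 has just one choice, so locker 3 = green. So locker 1, locker 2, locker 4 can't be green.
That leaves locker 5 = teal. So locker 4 can't be teal.
That leaves locker 1 = pink. So locker 2 can't be pink.
locker 4's domain is down to {white}, so locker 4 = white. Strike white from locker 2, locker 7.
locker 7's domain is down to {orange}, so locker 7 = orange.
That leaves locker 2 = brown.

locker 1=pink, locker 2=brown, locker 3=green, locker 4=white, locker 5=teal, locker 6=grey, locker 7=orange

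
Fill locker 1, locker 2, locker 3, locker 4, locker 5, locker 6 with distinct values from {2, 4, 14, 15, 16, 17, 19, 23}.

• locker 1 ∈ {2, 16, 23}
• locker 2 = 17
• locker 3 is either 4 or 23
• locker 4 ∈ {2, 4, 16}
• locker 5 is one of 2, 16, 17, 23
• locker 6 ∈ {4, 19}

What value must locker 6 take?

19

locker 2 must be 17 (only option left). So locker 5 can't be 17.
Among the 5 still-open variables, 19 fits only locker 6 (and all 5 values in {2, 4, 16, 19, 23} must be used), so locker 6 = 19.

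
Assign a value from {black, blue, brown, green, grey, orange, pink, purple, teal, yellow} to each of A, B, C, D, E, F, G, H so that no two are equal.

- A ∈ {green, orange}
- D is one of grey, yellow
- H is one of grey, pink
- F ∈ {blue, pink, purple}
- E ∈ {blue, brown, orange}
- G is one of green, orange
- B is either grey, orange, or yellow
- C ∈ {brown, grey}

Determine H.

The 8 variables together cover exactly {blue, brown, green, grey, orange, pink, purple, yellow} — 8 values for 8 variables — and purple appears only in F's list, so F = purple.
The 7 still-open variables draw from only 7 values {blue, brown, green, grey, orange, pink, yellow}, so each is used; only E can be blue, hence E = blue.
The 6 still-open variables together cover exactly {brown, green, grey, orange, pink, yellow} — 6 values for 6 variables — and brown appears only in C's list, so C = brown.
Among the 5 still-open variables, pink fits only H (and all 5 values in {green, grey, orange, pink, yellow} must be used), so H = pink.

pink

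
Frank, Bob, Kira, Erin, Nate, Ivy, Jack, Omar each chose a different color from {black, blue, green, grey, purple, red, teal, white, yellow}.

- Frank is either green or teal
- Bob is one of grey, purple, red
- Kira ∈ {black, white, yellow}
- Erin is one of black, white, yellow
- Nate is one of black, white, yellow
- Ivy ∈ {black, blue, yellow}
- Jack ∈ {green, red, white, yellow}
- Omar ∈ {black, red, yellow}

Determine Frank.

teal

Kira, Erin, Nate share exactly the 3 values {black, white, yellow}; by pigeonhole those values go to them, so strike black, white, yellow from Ivy, Jack, Omar.
Ivy's domain is down to {blue}, so Ivy = blue.
Omar must be red (only option left). Strike red from Bob, Jack.
Jack has just one choice, so Jack = green. Remove green from Frank.
So Frank = teal.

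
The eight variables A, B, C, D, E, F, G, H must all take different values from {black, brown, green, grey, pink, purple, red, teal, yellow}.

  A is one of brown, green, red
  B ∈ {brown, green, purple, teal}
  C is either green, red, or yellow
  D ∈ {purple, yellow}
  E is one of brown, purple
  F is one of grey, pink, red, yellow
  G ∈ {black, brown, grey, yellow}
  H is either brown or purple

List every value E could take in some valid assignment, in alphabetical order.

E and H between them cover only {brown, purple} — a naked pair. Remove those values from A, B, D, G.
D's domain is down to {yellow}, so D = yellow. Strike yellow from C, F, G.
The 2 variables A and C are confined to {green, red}, which locks those values in; drop them from B, F.
That leaves B = teal.
No further eliminations apply; E can still be any of brown, purple.

brown, purple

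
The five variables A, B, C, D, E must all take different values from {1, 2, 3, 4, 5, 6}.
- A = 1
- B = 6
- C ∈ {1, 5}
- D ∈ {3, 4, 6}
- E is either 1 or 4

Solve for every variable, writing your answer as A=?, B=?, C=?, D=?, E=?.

A must be 1 (only option left). Strike 1 from C, E.
That leaves B = 6. So D can't be 6.
That leaves C = 5.
E has just one choice, so E = 4. Eliminate 4 elsewhere: D.
D has just one choice, so D = 3.

A=1, B=6, C=5, D=3, E=4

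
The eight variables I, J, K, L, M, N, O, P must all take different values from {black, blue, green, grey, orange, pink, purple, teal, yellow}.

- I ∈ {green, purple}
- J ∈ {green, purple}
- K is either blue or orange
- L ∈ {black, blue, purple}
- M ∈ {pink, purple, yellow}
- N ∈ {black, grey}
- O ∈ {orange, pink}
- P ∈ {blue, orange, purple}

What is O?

The 8 variables draw from only 8 values {black, blue, green, grey, orange, pink, purple, yellow}, so each is used; only N can be grey, hence N = grey.
The 7 still-open variables draw from only 7 values {black, blue, green, orange, pink, purple, yellow}, so each is used; only L can be black, hence L = black.
The 6 still-open variables draw from only 6 values {blue, green, orange, pink, purple, yellow}, so each is used; only M can be yellow, hence M = yellow.
Among the 5 still-open variables, pink fits only O (and all 5 values in {blue, green, orange, pink, purple} must be used), so O = pink.

pink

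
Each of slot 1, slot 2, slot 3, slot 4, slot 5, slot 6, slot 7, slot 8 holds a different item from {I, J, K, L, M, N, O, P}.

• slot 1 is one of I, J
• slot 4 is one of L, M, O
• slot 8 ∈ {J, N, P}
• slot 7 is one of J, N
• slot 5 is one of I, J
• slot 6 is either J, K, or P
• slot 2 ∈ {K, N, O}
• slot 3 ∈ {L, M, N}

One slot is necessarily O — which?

slot 1 and slot 5 share exactly the 2 values {I, J}; by pigeonhole those values go to them, so strike I, J from slot 6, slot 7, slot 8.
slot 7 has just one choice, so slot 7 = N. Strike N from slot 2, slot 3, slot 8.
slot 8 has just one choice, so slot 8 = P. So slot 6 can't be P.
slot 6's domain is down to {K}, so slot 6 = K. Eliminate K elsewhere: slot 2.
So O goes to slot 2.

slot 2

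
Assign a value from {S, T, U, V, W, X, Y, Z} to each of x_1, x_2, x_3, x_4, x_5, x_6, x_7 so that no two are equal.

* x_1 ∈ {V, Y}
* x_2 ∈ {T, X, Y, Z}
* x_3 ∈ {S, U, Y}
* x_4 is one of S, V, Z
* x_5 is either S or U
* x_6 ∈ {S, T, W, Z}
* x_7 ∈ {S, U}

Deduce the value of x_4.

x_5 and x_7 share exactly the 2 values {S, U}; by pigeonhole those values go to them, so strike S, U from x_3, x_4, x_6.
x_3 must be Y (only option left). So x_1, x_2 can't be Y.
That leaves x_1 = V. So x_4 can't be V.
So x_4 = Z.

Z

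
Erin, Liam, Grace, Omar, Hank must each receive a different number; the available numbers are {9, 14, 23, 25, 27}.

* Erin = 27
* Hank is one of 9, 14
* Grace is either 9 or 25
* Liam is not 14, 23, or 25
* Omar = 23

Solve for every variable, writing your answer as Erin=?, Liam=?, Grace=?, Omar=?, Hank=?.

Erin's domain is down to {27}, so Erin = 27. Eliminate 27 elsewhere: Liam.
Liam's domain is down to {9}, so Liam = 9. Eliminate 9 elsewhere: Grace, Hank.
Grace has just one choice, so Grace = 25.
Omar's domain is down to {23}, so Omar = 23.
That leaves Hank = 14.

Erin=27, Liam=9, Grace=25, Omar=23, Hank=14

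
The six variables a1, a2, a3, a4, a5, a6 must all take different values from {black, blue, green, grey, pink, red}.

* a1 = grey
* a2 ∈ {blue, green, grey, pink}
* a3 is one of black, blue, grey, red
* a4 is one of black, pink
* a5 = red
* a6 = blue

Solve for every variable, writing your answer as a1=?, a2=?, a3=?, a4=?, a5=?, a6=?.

a1=grey, a2=green, a3=black, a4=pink, a5=red, a6=blue

a1 must be grey (only option left). Eliminate grey elsewhere: a2, a3.
a5's domain is down to {red}, so a5 = red. So a3 can't be red.
a6 has just one choice, so a6 = blue. Remove blue from a2, a3.
a3's domain is down to {black}, so a3 = black. So a4 can't be black.
a4's domain is down to {pink}, so a4 = pink. Remove pink from a2.
That leaves a2 = green.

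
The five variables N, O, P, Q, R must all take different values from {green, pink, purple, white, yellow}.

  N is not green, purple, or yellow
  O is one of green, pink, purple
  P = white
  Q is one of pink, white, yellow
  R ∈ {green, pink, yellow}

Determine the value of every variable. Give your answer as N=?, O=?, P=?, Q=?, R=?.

P has just one choice, so P = white. Strike white from N, Q.
N's domain is down to {pink}, so N = pink. Eliminate pink elsewhere: O, Q, R.
Q has just one choice, so Q = yellow. So R can't be yellow.
R's domain is down to {green}, so R = green. Remove green from O.
That leaves O = purple.

N=pink, O=purple, P=white, Q=yellow, R=green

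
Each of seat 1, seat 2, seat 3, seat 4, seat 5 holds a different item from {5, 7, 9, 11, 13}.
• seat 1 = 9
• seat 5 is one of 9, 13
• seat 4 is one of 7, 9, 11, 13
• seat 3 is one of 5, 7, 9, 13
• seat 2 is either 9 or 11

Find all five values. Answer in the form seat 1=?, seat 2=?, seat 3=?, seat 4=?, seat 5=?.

seat 1 has just one choice, so seat 1 = 9. Remove 9 from seat 2, seat 3, seat 4, seat 5.
That leaves seat 2 = 11. Eliminate 11 elsewhere: seat 4.
seat 5 must be 13 (only option left). So seat 3, seat 4 can't be 13.
That leaves seat 4 = 7. Remove 7 from seat 3.
seat 3 has just one choice, so seat 3 = 5.

seat 1=9, seat 2=11, seat 3=5, seat 4=7, seat 5=13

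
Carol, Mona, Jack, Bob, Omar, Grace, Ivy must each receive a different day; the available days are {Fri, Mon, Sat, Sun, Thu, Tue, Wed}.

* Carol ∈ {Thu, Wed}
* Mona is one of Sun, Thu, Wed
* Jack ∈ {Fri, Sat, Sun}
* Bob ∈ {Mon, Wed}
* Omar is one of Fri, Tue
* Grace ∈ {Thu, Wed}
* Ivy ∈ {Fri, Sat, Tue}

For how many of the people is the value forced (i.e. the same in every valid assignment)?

Among the 7 variables, Mon fits only Bob (and all 7 values in {Fri, Mon, Sat, Sun, Thu, Tue, Wed} must be used), so Bob = Mon.
Carol and Grace share exactly the 2 values {Thu, Wed}; by pigeonhole those values go to them, so strike Thu, Wed from Mona.
Mona's domain is down to {Sun}, so Mona = Sun. Strike Sun from Jack.
Determined: Mona=Sun, Bob=Mon. The other people each still have more than one consistent value. That makes 2.

2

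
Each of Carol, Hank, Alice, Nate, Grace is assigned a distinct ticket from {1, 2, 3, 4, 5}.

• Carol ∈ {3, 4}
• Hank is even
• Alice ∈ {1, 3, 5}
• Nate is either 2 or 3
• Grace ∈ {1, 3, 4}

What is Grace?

1

The 5 variables draw from only 5 values {1, 2, 3, 4, 5}, so each is used; only Alice can be 5, hence Alice = 5.
Among the 4 still-open variables, 1 fits only Grace (and all 4 values in {1, 2, 3, 4} must be used), so Grace = 1.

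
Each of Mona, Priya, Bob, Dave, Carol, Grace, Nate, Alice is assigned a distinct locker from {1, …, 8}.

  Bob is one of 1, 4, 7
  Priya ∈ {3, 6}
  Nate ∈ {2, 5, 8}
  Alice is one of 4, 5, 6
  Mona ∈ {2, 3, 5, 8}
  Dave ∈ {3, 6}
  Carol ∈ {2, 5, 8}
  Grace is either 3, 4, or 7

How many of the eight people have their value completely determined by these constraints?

The 8 variables together cover exactly {1, 2, 3, 4, 5, 6, 7, 8} — 8 values for 8 variables — and 1 appears only in Bob's list, so Bob = 1.
The 7 still-open variables draw from only 7 values {2, 3, 4, 5, 6, 7, 8}, so each is used; only Grace can be 7, hence Grace = 7.
The 6 still-open variables together cover exactly {2, 3, 4, 5, 6, 8} — 6 values for 6 variables — and 4 appears only in Alice's list, so Alice = 4.
The 2 variables Priya and Dave are confined to {3, 6}, which locks those values in; drop them from Mona.
Determined: Bob=1, Grace=7, Alice=4. The other people each still have more than one consistent value. That makes 3.

3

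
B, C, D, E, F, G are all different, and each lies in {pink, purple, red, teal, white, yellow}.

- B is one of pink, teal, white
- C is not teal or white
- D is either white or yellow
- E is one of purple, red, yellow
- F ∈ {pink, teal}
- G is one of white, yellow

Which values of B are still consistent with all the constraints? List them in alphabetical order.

D and G share exactly the 2 values {white, yellow}; by pigeonhole those values go to them, so strike white, yellow from B, C, E.
The 2 variables B and F are confined to {pink, teal}, which locks those values in; drop them from C.
No further eliminations apply; B can still be any of pink, teal.

pink, teal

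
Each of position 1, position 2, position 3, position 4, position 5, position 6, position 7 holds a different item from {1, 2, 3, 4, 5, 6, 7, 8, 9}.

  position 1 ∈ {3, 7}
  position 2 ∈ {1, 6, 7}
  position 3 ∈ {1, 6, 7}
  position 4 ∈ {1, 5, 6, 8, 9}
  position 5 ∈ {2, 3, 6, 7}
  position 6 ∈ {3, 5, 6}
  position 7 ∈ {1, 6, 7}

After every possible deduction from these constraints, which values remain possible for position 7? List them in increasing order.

1, 6, 7

The 3 variables position 2, position 3, position 7 are confined to {1, 6, 7}, which locks those values in; drop them from position 1, position 4, position 5, position 6.
position 1's domain is down to {3}, so position 1 = 3. So position 5, position 6 can't be 3.
position 5 has just one choice, so position 5 = 2.
position 6 has just one choice, so position 6 = 5. Eliminate 5 elsewhere: position 4.
No further eliminations apply; position 7 can still be any of 1, 6, 7.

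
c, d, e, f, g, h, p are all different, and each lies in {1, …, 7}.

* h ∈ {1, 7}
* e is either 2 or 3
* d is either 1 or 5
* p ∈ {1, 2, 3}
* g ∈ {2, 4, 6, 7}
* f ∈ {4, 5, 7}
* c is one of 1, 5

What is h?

The 7 variables together cover exactly {1, 2, 3, 4, 5, 6, 7} — 7 values for 7 variables — and 6 appears only in g's list, so g = 6.
Among the 6 still-open variables, 4 fits only f (and all 6 values in {1, 2, 3, 4, 5, 7} must be used), so f = 4.
The 5 still-open variables together cover exactly {1, 2, 3, 5, 7} — 5 values for 5 variables — and 7 appears only in h's list, so h = 7.

7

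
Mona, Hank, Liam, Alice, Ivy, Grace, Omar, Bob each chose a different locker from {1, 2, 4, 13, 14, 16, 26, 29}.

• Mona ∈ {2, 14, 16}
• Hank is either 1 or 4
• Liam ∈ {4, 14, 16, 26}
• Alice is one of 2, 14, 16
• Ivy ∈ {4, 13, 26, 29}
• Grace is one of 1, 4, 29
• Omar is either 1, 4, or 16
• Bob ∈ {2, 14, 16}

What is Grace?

The 8 variables draw from only 8 values {1, 2, 4, 13, 14, 16, 26, 29}, so each is used; only Ivy can be 13, hence Ivy = 13.
The 7 still-open variables together cover exactly {1, 2, 4, 14, 16, 26, 29} — 7 values for 7 variables — and 26 appears only in Liam's list, so Liam = 26.
The 6 still-open variables draw from only 6 values {1, 2, 4, 14, 16, 29}, so each is used; only Grace can be 29, hence Grace = 29.

29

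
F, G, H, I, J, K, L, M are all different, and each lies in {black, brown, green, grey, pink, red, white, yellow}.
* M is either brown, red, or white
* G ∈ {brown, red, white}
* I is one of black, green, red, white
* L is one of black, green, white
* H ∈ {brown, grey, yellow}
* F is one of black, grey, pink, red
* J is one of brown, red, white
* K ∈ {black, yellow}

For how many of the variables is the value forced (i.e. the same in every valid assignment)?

3

The 8 variables draw from only 8 values {black, brown, green, grey, pink, red, white, yellow}, so each is used; only F can be pink, hence F = pink.
Among the 7 still-open variables, grey fits only H (and all 7 values in {black, brown, green, grey, red, white, yellow} must be used), so H = grey.
The 6 still-open variables draw from only 6 values {black, brown, green, red, white, yellow}, so each is used; only K can be yellow, hence K = yellow.
The 3 variables G, J, M are confined to {brown, red, white}, which locks those values in; drop them from I, L.
Determined: F=pink, H=grey, K=yellow. The other variables each still have more than one consistent value. That makes 3.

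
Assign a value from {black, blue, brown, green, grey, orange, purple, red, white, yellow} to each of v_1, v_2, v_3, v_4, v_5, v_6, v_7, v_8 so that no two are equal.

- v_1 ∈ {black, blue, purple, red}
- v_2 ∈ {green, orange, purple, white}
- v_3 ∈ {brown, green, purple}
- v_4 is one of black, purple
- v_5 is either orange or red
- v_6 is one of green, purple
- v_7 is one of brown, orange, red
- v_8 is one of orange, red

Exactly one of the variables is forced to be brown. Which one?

v_7

The 8 variables together cover exactly {black, blue, brown, green, orange, purple, red, white} — 8 values for 8 variables — and blue appears only in v_1's list, so v_1 = blue.
The 7 still-open variables together cover exactly {black, brown, green, orange, purple, red, white} — 7 values for 7 variables — and black appears only in v_4's list, so v_4 = black.
Among the 6 still-open variables, white fits only v_2 (and all 6 values in {brown, green, orange, purple, red, white} must be used), so v_2 = white.
v_5 and v_8 share exactly the 2 values {orange, red}; by pigeonhole those values go to them, so strike orange, red from v_7.
So brown goes to v_7.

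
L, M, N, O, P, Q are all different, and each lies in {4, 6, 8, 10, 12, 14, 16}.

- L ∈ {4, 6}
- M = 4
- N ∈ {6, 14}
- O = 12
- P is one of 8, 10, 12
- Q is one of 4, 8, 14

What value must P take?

10

M must be 4 (only option left). So L, Q can't be 4.
That leaves O = 12. Strike 12 from P.
L has just one choice, so L = 6. Eliminate 6 elsewhere: N.
N's domain is down to {14}, so N = 14. Eliminate 14 elsewhere: Q.
That leaves Q = 8. So P can't be 8.
So P = 10.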